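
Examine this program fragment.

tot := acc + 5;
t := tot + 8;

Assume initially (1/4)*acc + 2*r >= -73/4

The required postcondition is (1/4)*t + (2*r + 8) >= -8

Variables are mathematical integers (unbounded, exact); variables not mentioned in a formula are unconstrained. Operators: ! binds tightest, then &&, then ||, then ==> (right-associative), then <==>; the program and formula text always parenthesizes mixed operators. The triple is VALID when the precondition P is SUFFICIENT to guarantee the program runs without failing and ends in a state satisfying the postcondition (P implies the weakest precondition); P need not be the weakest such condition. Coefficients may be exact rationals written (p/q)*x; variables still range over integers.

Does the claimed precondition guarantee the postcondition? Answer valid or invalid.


Working backward. After the program, the postcondition (1/4)*t + (2*r + 8) >= -8 must hold; in canonical form it is 2*r + (1/4)*t >= -16.
Before t := tot + 8: 2*r + (1/4)*tot >= -18
Before tot := acc + 5: (1/4)*acc + 2*r >= -77/4
The weakest precondition is (1/4)*acc + 2*r >= -77/4.
Check whether (1/4)*acc + 2*r >= -73/4 implies it.
Every state satisfying the precondition satisfies the weakest precondition: the implication holds.
Answer: valid


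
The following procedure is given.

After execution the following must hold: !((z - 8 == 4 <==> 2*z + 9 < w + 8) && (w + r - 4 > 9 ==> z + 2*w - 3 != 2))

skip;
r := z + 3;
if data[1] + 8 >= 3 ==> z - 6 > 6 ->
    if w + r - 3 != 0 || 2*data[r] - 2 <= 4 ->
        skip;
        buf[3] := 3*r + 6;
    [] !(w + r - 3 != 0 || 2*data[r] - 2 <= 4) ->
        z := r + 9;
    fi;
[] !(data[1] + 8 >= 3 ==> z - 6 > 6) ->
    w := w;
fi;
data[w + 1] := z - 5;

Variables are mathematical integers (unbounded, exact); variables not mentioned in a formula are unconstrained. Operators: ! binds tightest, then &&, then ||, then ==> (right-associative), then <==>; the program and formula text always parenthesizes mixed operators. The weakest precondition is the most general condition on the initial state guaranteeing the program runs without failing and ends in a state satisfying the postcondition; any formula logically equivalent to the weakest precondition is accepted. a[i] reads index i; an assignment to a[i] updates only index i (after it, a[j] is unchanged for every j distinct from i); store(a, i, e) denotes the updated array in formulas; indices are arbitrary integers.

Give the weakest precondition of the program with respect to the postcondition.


Working backward. After the program, the postcondition !((z - 8 == 4 <==> 2*z + 9 < w + 8) && (w + r - 4 > 9 ==> z + 2*w - 3 != 2)) must hold; in canonical form it is !((z == 12 <==> 2*z < w - 1) && (r + w > 13 ==> 2*w + z != 5)).
Before data[w + 1] := z - 5: !((z == 12 <==> 2*z < w - 1) && (r + w > 13 ==> 2*w + z != 5))
Then branch requires ((r + w != 3 || 2*data[r] <= 6) ==> (!((z == 12 <==> 2*z < w - 1) && (r + w > 13 ==> 2*w + z != 5)))) && ((!(r + w != 3 || 2*data[r] <= 6)) ==> (!((r == 3 <==> 2*r < w - 19) && (r + w > 13 ==> r + 2*w != -4)))); else branch requires !((z == 12 <==> 2*z < w - 1) && (r + w > 13 ==> 2*w + z != 5)).
Before the if: ((data[1] >= -5 ==> z > 12) ==> (((r + w != 3 || 2*data[r] <= 6) ==> (!((z == 12 <==> 2*z < w - 1) && (r + w > 13 ==> 2*w + z != 5)))) && ((!(r + w != 3 || 2*data[r] <= 6)) ==> (!((r == 3 <==> 2*r < w - 19) && (r + w > 13 ==> r + 2*w != -4)))))) && ((!(data[1] >= -5 ==> z > 12)) ==> (!((z == 12 <==> 2*z < w - 1) && (r + w > 13 ==> 2*w + z != 5))))
Before r := z + 3: ((data[1] >= -5 ==> z > 12) ==> (((w + z != 0 || 2*data[z + 3] <= 6) ==> (!((z == 12 <==> 2*z < w - 1) && (w + z > 10 ==> 2*w + z != 5)))) && ((!(w + z != 0 || 2*data[z + 3] <= 6)) ==> (!((z == 0 <==> 2*z < w - 25) && (w + z > 10 ==> 2*w + z != -7)))))) && ((!(data[1] >= -5 ==> z > 12)) ==> (!((z == 12 <==> 2*z < w - 1) && (w + z > 10 ==> 2*w + z != 5))))
Before skip: ((data[1] >= -5 ==> z > 12) ==> (((w + z != 0 || 2*data[z + 3] <= 6) ==> (!((z == 12 <==> 2*z < w - 1) && (w + z > 10 ==> 2*w + z != 5)))) && ((!(w + z != 0 || 2*data[z + 3] <= 6)) ==> (!((z == 0 <==> 2*z < w - 25) && (w + z > 10 ==> 2*w + z != -7)))))) && ((!(data[1] >= -5 ==> z > 12)) ==> (!((z == 12 <==> 2*z < w - 1) && (w + z > 10 ==> 2*w + z != 5))))
Answer: WP = ((data[1] >= -5 ==> z > 12) ==> (((w + z != 0 || 2*data[z + 3] <= 6) ==> (!((z == 12 <==> 2*z < w - 1) && (w + z > 10 ==> 2*w + z != 5)))) && ((!(w + z != 0 || 2*data[z + 3] <= 6)) ==> (!((z == 0 <==> 2*z < w - 25) && (w + z > 10 ==> 2*w + z != -7)))))) && ((!(data[1] >= -5 ==> z > 12)) ==> (!((z == 12 <==> 2*z < w - 1) && (w + z > 10 ==> 2*w + z != 5))))


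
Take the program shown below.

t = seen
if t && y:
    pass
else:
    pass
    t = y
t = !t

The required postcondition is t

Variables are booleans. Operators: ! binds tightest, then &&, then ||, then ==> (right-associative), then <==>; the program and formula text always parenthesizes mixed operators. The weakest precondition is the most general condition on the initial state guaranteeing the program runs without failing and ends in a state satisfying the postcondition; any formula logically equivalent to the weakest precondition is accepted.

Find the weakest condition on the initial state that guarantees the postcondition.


Working backward. After the program, t must hold.
Before t := !t: !t
Then branch requires !t; else branch requires !y.
Before the if: ((t && y) ==> (!t)) && ((!(t && y)) ==> (!y))
Before t := seen: ((seen && y) ==> (!seen)) && ((!(seen && y)) ==> (!y))
Answer: WP = ((seen && y) ==> (!seen)) && ((!(seen && y)) ==> (!y))


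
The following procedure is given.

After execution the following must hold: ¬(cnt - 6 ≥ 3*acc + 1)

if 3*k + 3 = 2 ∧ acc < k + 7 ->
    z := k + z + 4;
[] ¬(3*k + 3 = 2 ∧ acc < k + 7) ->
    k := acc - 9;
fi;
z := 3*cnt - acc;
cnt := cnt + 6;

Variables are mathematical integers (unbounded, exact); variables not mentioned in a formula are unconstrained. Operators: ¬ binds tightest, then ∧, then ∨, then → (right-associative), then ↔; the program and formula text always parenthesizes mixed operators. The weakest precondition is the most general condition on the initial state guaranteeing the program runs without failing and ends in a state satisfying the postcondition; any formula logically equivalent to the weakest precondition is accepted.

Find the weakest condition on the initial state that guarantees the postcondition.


Working backward. After the program, the postcondition ¬(cnt - 6 ≥ 3*acc + 1) must hold; in canonical form it is ¬(cnt ≥ 3*acc + 7).
Before cnt := cnt + 6: ¬(cnt ≥ 3*acc + 1)
Before z := 3*cnt - acc: ¬(cnt ≥ 3*acc + 1)
Then branch requires ¬(cnt ≥ 3*acc + 1); else branch requires ¬(cnt ≥ 3*acc + 1).
Before the if: ((3*k = -1 ∧ acc < k + 7) → (¬(cnt ≥ 3*acc + 1))) ∧ ((¬(3*k = -1 ∧ acc < k + 7)) → (¬(cnt ≥ 3*acc + 1)))
Answer: WP = ((3*k = -1 ∧ acc < k + 7) → (¬(cnt ≥ 3*acc + 1))) ∧ ((¬(3*k = -1 ∧ acc < k + 7)) → (¬(cnt ≥ 3*acc + 1)))


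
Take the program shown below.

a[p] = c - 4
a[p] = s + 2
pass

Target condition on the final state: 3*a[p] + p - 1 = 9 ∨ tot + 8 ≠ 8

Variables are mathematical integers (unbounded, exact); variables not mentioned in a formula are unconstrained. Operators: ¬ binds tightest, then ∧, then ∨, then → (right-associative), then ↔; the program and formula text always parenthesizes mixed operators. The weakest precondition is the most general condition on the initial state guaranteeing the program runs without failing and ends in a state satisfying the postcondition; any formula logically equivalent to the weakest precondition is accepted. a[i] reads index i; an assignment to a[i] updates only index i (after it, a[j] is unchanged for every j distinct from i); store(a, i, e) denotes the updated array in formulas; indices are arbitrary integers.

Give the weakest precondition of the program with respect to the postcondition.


Working backward. After the program, the postcondition 3*a[p] + p - 1 = 9 ∨ tot + 8 ≠ 8 must hold; in canonical form it is 3*a[p] + p = 10 ∨ tot ≠ 0.
Before skip: 3*a[p] + p = 10 ∨ tot ≠ 0
Before a[p] := s + 2: 3*store(a, p, s + 2)[p] + p = 10 ∨ tot ≠ 0
Before a[p] := c - 4: 3*store(store(a, p, c - 4), p, s + 2)[p] + p = 10 ∨ tot ≠ 0
Answer: WP = 3*store(store(a, p, c - 4), p, s + 2)[p] + p = 10 ∨ tot ≠ 0


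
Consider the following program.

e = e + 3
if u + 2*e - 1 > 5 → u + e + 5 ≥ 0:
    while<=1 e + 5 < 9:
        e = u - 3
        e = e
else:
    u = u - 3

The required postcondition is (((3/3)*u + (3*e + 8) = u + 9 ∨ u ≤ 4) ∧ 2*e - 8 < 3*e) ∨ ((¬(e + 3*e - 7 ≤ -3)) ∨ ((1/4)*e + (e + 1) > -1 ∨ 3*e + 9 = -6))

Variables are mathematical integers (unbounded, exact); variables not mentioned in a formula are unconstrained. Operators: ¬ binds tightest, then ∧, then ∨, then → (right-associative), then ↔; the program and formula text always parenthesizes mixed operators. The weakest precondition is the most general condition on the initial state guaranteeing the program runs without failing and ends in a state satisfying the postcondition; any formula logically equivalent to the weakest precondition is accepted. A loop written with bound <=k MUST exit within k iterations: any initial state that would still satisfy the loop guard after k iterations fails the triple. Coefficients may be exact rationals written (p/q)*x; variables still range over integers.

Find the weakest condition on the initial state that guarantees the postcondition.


Working backward. After the program, the postcondition (((3/3)*u + (3*e + 8) = u + 9 ∨ u ≤ 4) ∧ 2*e - 8 < 3*e) ∨ ((¬(e + 3*e - 7 ≤ -3)) ∨ ((1/4)*e + (e + 1) > -1 ∨ 3*e + 9 = -6)) must hold; in canonical form it is ((3*e = 1 ∨ u ≤ 4) ∧ e > -8) ∨ (¬(4*e ≤ 4)) ∨ (5/4)*e > -2 ∨ 3*e = -15.
Then branch requires (e < 4 → ((¬(u < 7)) ∧ (((3*u = 10 ∨ u ≤ 4) ∧ u > -5) ∨ (¬(4*u ≤ 16)) ∨ (5/4)*u > 7/4 ∨ 3*u = -6))) ∧ ((¬(e < 4)) → (((3*e = 1 ∨ u ≤ 4) ∧ e > -8) ∨ (¬(4*e ≤ 4)) ∨ (5/4)*e > -2 ∨ 3*e = -15)); else branch requires ((3*e = 1 ∨ u ≤ 7) ∧ e > -8) ∨ (¬(4*e ≤ 4)) ∨ (5/4)*e > -2 ∨ 3*e = -15.
Before the if: ((2*e + u > 6 → e + u ≥ -5) → ((e < 4 → ((¬(u < 7)) ∧ (((3*u = 10 ∨ u ≤ 4) ∧ u > -5) ∨ (¬(4*u ≤ 16)) ∨ (5/4)*u > 7/4 ∨ 3*u = -6))) ∧ ((¬(e < 4)) → (((3*e = 1 ∨ u ≤ 4) ∧ e > -8) ∨ (¬(4*e ≤ 4)) ∨ (5/4)*e > -2 ∨ 3*e = -15)))) ∧ ((¬(2*e + u > 6 → e + u ≥ -5)) → (((3*e = 1 ∨ u ≤ 7) ∧ e > -8) ∨ (¬(4*e ≤ 4)) ∨ (5/4)*e > -2 ∨ 3*e = -15))
Before e := e + 3: ((2*e + u > 0 → e + u ≥ -8) → ((e < 1 → ((¬(u < 7)) ∧ (((3*u = 10 ∨ u ≤ 4) ∧ u > -5) ∨ (¬(4*u ≤ 16)) ∨ (5/4)*u > 7/4 ∨ 3*u = -6))) ∧ ((¬(e < 1)) → (((3*e = -8 ∨ u ≤ 4) ∧ e > -11) ∨ (¬(4*e ≤ -8)) ∨ (5/4)*e > -23/4 ∨ 3*e = -24)))) ∧ ((¬(2*e + u > 0 → e + u ≥ -8)) → (((3*e = -8 ∨ u ≤ 7) ∧ e > -11) ∨ (¬(4*e ≤ -8)) ∨ (5/4)*e > -23/4 ∨ 3*e = -24))
Answer: WP = ((2*e + u > 0 → e + u ≥ -8) → ((e < 1 → ((¬(u < 7)) ∧ (((3*u = 10 ∨ u ≤ 4) ∧ u > -5) ∨ (¬(4*u ≤ 16)) ∨ (5/4)*u > 7/4 ∨ 3*u = -6))) ∧ ((¬(e < 1)) → (((3*e = -8 ∨ u ≤ 4) ∧ e > -11) ∨ (¬(4*e ≤ -8)) ∨ (5/4)*e > -23/4 ∨ 3*e = -24)))) ∧ ((¬(2*e + u > 0 → e + u ≥ -8)) → (((3*e = -8 ∨ u ≤ 7) ∧ e > -11) ∨ (¬(4*e ≤ -8)) ∨ (5/4)*e > -23/4 ∨ 3*e = -24))


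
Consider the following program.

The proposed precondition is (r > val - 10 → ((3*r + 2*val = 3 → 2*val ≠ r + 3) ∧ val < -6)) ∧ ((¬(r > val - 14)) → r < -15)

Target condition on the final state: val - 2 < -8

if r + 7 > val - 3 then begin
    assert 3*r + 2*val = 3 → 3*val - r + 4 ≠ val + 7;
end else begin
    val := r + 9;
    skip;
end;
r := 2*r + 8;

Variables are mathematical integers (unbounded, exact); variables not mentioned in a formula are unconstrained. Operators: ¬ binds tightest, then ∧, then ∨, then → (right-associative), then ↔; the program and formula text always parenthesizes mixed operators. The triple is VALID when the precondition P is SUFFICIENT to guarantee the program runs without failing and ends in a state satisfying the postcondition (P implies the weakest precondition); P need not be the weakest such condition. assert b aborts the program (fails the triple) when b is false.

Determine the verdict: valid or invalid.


Working backward. After the program, the postcondition val - 2 < -8 must hold; in canonical form it is val < -6.
Before r := 2*r + 8: val < -6
Then branch requires (3*r + 2*val = 3 → 2*val ≠ r + 3) ∧ val < -6; else branch requires r < -15.
Before the if: (r > val - 10 → ((3*r + 2*val = 3 → 2*val ≠ r + 3) ∧ val < -6)) ∧ ((¬(r > val - 10)) → r < -15)
The weakest precondition is (r > val - 10 → ((3*r + 2*val = 3 → 2*val ≠ r + 3) ∧ val < -6)) ∧ ((¬(r > val - 10)) → r < -15).
Check whether (r > val - 10 → ((3*r + 2*val = 3 → 2*val ≠ r + 3) ∧ val < -6)) ∧ ((¬(r > val - 14)) → r < -15) implies it.
Countermodel: at the initial state r = 0, val = 10, the precondition holds but the weakest precondition fails.
Answer: invalid


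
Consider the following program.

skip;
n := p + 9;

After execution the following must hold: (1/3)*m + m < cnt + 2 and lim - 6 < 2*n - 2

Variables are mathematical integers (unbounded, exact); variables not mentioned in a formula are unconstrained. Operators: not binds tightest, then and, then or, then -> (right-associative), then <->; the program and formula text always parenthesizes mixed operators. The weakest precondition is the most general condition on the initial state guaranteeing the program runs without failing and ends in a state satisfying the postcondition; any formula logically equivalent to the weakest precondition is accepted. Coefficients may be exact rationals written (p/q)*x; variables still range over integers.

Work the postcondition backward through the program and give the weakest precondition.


Working backward. After the program, the postcondition (1/3)*m + m < cnt + 2 and lim - 6 < 2*n - 2 must hold; in canonical form it is (4/3)*m < cnt + 2 and lim < 2*n + 4.
Before n := p + 9: (4/3)*m < cnt + 2 and lim < 2*p + 22
Before skip: (4/3)*m < cnt + 2 and lim < 2*p + 22
Answer: WP = (4/3)*m < cnt + 2 and lim < 2*p + 22


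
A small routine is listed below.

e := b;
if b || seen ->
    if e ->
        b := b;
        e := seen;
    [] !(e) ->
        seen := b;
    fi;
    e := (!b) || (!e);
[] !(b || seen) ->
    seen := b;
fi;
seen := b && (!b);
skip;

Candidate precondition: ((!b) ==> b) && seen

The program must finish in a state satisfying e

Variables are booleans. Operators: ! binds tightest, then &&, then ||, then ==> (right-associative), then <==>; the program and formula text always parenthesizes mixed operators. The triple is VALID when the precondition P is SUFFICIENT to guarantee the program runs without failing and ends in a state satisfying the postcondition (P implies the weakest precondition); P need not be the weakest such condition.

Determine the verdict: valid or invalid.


Working backward. After the program, e must hold.
Before skip: e
Before seen := b && (!b): e
Then branch requires (e ==> ((!b) || (!seen))) && ((!e) ==> ((!b) || (!e))); else branch requires e.
Before the if: ((b || seen) ==> ((e ==> ((!b) || (!seen))) && ((!e) ==> ((!b) || (!e))))) && ((!(b || seen)) ==> e)
Before e := b: ((b || seen) ==> (b ==> ((!b) || (!seen)))) && ((!(b || seen)) ==> b)
The weakest precondition is ((b || seen) ==> (b ==> ((!b) || (!seen)))) && ((!(b || seen)) ==> b).
Check whether ((!b) ==> b) && seen implies it.
Countermodel: at the initial state b = true, seen = true, the precondition holds but the weakest precondition fails.
Answer: invalid


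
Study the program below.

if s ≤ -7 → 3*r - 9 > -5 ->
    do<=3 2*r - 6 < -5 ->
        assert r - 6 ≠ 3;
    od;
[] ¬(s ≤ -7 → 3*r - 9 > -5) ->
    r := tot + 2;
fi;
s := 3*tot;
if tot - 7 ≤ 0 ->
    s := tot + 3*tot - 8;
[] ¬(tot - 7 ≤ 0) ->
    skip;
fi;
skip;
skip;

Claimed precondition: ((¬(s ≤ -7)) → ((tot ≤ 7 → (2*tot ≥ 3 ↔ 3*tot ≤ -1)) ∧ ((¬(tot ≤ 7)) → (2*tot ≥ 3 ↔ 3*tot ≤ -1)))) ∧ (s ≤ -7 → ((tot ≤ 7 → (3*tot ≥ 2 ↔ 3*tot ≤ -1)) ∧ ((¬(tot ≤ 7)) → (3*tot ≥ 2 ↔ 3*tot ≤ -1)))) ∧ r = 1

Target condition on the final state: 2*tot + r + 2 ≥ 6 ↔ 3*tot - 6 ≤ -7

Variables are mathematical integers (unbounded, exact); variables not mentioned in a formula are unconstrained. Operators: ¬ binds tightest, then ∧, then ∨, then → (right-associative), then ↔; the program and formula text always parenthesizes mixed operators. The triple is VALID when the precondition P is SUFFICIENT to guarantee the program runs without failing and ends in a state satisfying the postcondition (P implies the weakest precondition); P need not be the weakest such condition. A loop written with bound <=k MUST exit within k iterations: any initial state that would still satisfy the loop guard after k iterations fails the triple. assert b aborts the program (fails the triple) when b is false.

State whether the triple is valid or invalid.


Working backward. After the program, the postcondition 2*tot + r + 2 ≥ 6 ↔ 3*tot - 6 ≤ -7 must hold; in canonical form it is r + 2*tot ≥ 4 ↔ 3*tot ≤ -1.
Before skip: r + 2*tot ≥ 4 ↔ 3*tot ≤ -1
Before skip: r + 2*tot ≥ 4 ↔ 3*tot ≤ -1
Then branch requires r + 2*tot ≥ 4 ↔ 3*tot ≤ -1; else branch requires r + 2*tot ≥ 4 ↔ 3*tot ≤ -1.
Before the if: (tot ≤ 7 → (r + 2*tot ≥ 4 ↔ 3*tot ≤ -1)) ∧ ((¬(tot ≤ 7)) → (r + 2*tot ≥ 4 ↔ 3*tot ≤ -1))
Before s := 3*tot: (tot ≤ 7 → (r + 2*tot ≥ 4 ↔ 3*tot ≤ -1)) ∧ ((¬(tot ≤ 7)) → (r + 2*tot ≥ 4 ↔ 3*tot ≤ -1))
Then branch requires (2*r < 1 → (r ≠ 9 ∧ (2*r < 1 → (r ≠ 9 ∧ (2*r < 1 → (r ≠ 9 ∧ (¬(2*r < 1)) ∧ (tot ≤ 7 → (r + 2*tot ≥ 4 ↔ 3*tot ≤ -1)) ∧ ((¬(tot ≤ 7)) → (r + 2*tot ≥ 4 ↔ 3*tot ≤ -1)))) ∧ ((¬(2*r < 1)) → ((tot ≤ 7 → (r + 2*tot ≥ 4 ↔ 3*tot ≤ -1)) ∧ ((¬(tot ≤ 7)) → (r + 2*tot ≥ 4 ↔ 3*tot ≤ -1)))))) ∧ ((¬(2*r < 1)) → ((tot ≤ 7 → (r + 2*tot ≥ 4 ↔ 3*tot ≤ -1)) ∧ ((¬(tot ≤ 7)) → (r + 2*tot ≥ 4 ↔ 3*tot ≤ -1)))))) ∧ ((¬(2*r < 1)) → ((tot ≤ 7 → (r + 2*tot ≥ 4 ↔ 3*tot ≤ -1)) ∧ ((¬(tot ≤ 7)) → (r + 2*tot ≥ 4 ↔ 3*tot ≤ -1)))); else branch requires (tot ≤ 7 → (3*tot ≥ 2 ↔ 3*tot ≤ -1)) ∧ ((¬(tot ≤ 7)) → (3*tot ≥ 2 ↔ 3*tot ≤ -1)).
Before the if: ((s ≤ -7 → 3*r > 4) → ((2*r < 1 → (r ≠ 9 ∧ (2*r < 1 → (r ≠ 9 ∧ (2*r < 1 → (r ≠ 9 ∧ (¬(2*r < 1)) ∧ (tot ≤ 7 → (r + 2*tot ≥ 4 ↔ 3*tot ≤ -1)) ∧ ((¬(tot ≤ 7)) → (r + 2*tot ≥ 4 ↔ 3*tot ≤ -1)))) ∧ ((¬(2*r < 1)) → ((tot ≤ 7 → (r + 2*tot ≥ 4 ↔ 3*tot ≤ -1)) ∧ ((¬(tot ≤ 7)) → (r + 2*tot ≥ 4 ↔ 3*tot ≤ -1)))))) ∧ ((¬(2*r < 1)) → ((tot ≤ 7 → (r + 2*tot ≥ 4 ↔ 3*tot ≤ -1)) ∧ ((¬(tot ≤ 7)) → (r + 2*tot ≥ 4 ↔ 3*tot ≤ -1)))))) ∧ ((¬(2*r < 1)) → ((tot ≤ 7 → (r + 2*tot ≥ 4 ↔ 3*tot ≤ -1)) ∧ ((¬(tot ≤ 7)) → (r + 2*tot ≥ 4 ↔ 3*tot ≤ -1)))))) ∧ ((¬(s ≤ -7 → 3*r > 4)) → ((tot ≤ 7 → (3*tot ≥ 2 ↔ 3*tot ≤ -1)) ∧ ((¬(tot ≤ 7)) → (3*tot ≥ 2 ↔ 3*tot ≤ -1))))
The weakest precondition is ((s ≤ -7 → 3*r > 4) → ((2*r < 1 → (r ≠ 9 ∧ (2*r < 1 → (r ≠ 9 ∧ (2*r < 1 → (r ≠ 9 ∧ (¬(2*r < 1)) ∧ (tot ≤ 7 → (r + 2*tot ≥ 4 ↔ 3*tot ≤ -1)) ∧ ((¬(tot ≤ 7)) → (r + 2*tot ≥ 4 ↔ 3*tot ≤ -1)))) ∧ ((¬(2*r < 1)) → ((tot ≤ 7 → (r + 2*tot ≥ 4 ↔ 3*tot ≤ -1)) ∧ ((¬(tot ≤ 7)) → (r + 2*tot ≥ 4 ↔ 3*tot ≤ -1)))))) ∧ ((¬(2*r < 1)) → ((tot ≤ 7 → (r + 2*tot ≥ 4 ↔ 3*tot ≤ -1)) ∧ ((¬(tot ≤ 7)) → (r + 2*tot ≥ 4 ↔ 3*tot ≤ -1)))))) ∧ ((¬(2*r < 1)) → ((tot ≤ 7 → (r + 2*tot ≥ 4 ↔ 3*tot ≤ -1)) ∧ ((¬(tot ≤ 7)) → (r + 2*tot ≥ 4 ↔ 3*tot ≤ -1)))))) ∧ ((¬(s ≤ -7 → 3*r > 4)) → ((tot ≤ 7 → (3*tot ≥ 2 ↔ 3*tot ≤ -1)) ∧ ((¬(tot ≤ 7)) → (3*tot ≥ 2 ↔ 3*tot ≤ -1)))).
Check whether ((¬(s ≤ -7)) → ((tot ≤ 7 → (2*tot ≥ 3 ↔ 3*tot ≤ -1)) ∧ ((¬(tot ≤ 7)) → (2*tot ≥ 3 ↔ 3*tot ≤ -1)))) ∧ (s ≤ -7 → ((tot ≤ 7 → (3*tot ≥ 2 ↔ 3*tot ≤ -1)) ∧ ((¬(tot ≤ 7)) → (3*tot ≥ 2 ↔ 3*tot ≤ -1)))) ∧ r = 1 implies it.
Every state satisfying the precondition satisfies the weakest precondition: the implication holds.
Answer: valid


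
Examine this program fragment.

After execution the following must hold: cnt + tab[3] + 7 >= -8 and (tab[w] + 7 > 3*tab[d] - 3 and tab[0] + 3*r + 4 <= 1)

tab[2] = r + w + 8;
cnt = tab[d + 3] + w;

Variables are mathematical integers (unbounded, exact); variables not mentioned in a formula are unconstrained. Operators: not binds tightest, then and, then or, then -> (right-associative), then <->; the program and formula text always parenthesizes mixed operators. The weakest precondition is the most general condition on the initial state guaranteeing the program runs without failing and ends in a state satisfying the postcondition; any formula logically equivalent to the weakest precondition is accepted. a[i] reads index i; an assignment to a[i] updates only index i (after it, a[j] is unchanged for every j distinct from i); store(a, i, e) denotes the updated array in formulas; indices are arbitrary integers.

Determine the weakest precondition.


Working backward. After the program, the postcondition cnt + tab[3] + 7 >= -8 and (tab[w] + 7 > 3*tab[d] - 3 and tab[0] + 3*r + 4 <= 1) must hold; in canonical form it is tab[3] + cnt >= -15 and tab[w] > 3*tab[d] - 10 and tab[0] + 3*r <= -3.
Before cnt := tab[d + 3] + w: tab[d + 3] + tab[3] + w >= -15 and tab[w] > 3*tab[d] - 10 and tab[0] + 3*r <= -3
Before tab[2] := r + w + 8: tab[3] + store(tab, 2, r + w + 8)[d + 3] + w >= -15 and store(tab, 2, r + w + 8)[w] > 3*store(tab, 2, r + w + 8)[d] - 10 and tab[0] + 3*r <= -3
Answer: WP = tab[3] + store(tab, 2, r + w + 8)[d + 3] + w >= -15 and store(tab, 2, r + w + 8)[w] > 3*store(tab, 2, r + w + 8)[d] - 10 and tab[0] + 3*r <= -3


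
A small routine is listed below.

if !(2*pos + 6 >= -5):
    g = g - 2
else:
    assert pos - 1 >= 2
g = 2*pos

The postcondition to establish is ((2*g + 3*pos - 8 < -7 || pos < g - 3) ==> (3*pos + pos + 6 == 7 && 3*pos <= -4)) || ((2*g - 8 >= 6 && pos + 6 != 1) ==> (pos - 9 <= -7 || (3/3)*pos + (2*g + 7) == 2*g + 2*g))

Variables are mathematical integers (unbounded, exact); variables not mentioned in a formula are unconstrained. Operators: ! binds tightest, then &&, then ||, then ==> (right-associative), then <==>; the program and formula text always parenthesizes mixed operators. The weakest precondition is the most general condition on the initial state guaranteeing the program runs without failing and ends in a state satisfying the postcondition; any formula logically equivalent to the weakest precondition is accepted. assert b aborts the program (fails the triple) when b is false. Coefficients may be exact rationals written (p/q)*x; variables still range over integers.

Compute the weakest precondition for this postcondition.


Working backward. After the program, the postcondition ((2*g + 3*pos - 8 < -7 || pos < g - 3) ==> (3*pos + pos + 6 == 7 && 3*pos <= -4)) || ((2*g - 8 >= 6 && pos + 6 != 1) ==> (pos - 9 <= -7 || (3/3)*pos + (2*g + 7) == 2*g + 2*g)) must hold; in canonical form it is ((2*g + 3*pos < 1 || pos < g - 3) ==> (4*pos == 1 && 3*pos <= -4)) || ((2*g >= 14 && pos != -5) ==> (pos <= 2 || pos == 2*g - 7)).
Before g := 2*pos: ((7*pos < 1 || pos > 3) ==> (4*pos == 1 && 3*pos <= -4)) || ((4*pos >= 14 && pos != -5) ==> (pos <= 2 || 3*pos == 7))
Then branch requires ((7*pos < 1 || pos > 3) ==> (4*pos == 1 && 3*pos <= -4)) || ((4*pos >= 14 && pos != -5) ==> (pos <= 2 || 3*pos == 7)); else branch requires pos >= 3 && (((7*pos < 1 || pos > 3) ==> (4*pos == 1 && 3*pos <= -4)) || ((4*pos >= 14 && pos != -5) ==> (pos <= 2 || 3*pos == 7))).
Before the if: ((!(2*pos >= -11)) ==> (((7*pos < 1 || pos > 3) ==> (4*pos == 1 && 3*pos <= -4)) || ((4*pos >= 14 && pos != -5) ==> (pos <= 2 || 3*pos == 7)))) && (2*pos >= -11 ==> (pos >= 3 && (((7*pos < 1 || pos > 3) ==> (4*pos == 1 && 3*pos <= -4)) || ((4*pos >= 14 && pos != -5) ==> (pos <= 2 || 3*pos == 7)))))
Answer: WP = ((!(2*pos >= -11)) ==> (((7*pos < 1 || pos > 3) ==> (4*pos == 1 && 3*pos <= -4)) || ((4*pos >= 14 && pos != -5) ==> (pos <= 2 || 3*pos == 7)))) && (2*pos >= -11 ==> (pos >= 3 && (((7*pos < 1 || pos > 3) ==> (4*pos == 1 && 3*pos <= -4)) || ((4*pos >= 14 && pos != -5) ==> (pos <= 2 || 3*pos == 7)))))


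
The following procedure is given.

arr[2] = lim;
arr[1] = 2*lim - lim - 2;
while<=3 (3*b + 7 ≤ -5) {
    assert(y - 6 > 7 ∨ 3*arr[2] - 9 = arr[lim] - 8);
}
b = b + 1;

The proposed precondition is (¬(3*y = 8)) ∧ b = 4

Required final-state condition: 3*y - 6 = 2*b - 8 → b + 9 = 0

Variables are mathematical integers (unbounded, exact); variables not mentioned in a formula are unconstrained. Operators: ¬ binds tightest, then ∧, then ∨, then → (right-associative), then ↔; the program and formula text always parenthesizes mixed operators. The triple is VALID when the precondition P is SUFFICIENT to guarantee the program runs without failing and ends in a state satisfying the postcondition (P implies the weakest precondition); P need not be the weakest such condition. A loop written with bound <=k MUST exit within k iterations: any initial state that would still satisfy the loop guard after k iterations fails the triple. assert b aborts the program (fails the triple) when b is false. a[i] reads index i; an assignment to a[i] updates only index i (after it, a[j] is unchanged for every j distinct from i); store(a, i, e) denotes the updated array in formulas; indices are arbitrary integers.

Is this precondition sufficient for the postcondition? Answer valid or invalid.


Working backward. After the program, the postcondition 3*y - 6 = 2*b - 8 → b + 9 = 0 must hold; in canonical form it is 3*y = 2*b - 2 → b = -9.
Before b := b + 1: 3*y = 2*b → b = -10
Before the loop (bound <=3), unroll the exhaustion recursion (WP_0 = exit-now case; WP_j = one more guarded iteration, up to j = 3):
  WP_0: (¬(3*b ≤ -12)) ∧ (3*y = 2*b → b = -10)
  WP_1: (3*b ≤ -12 → ((y > 13 ∨ 3*arr[2] = arr[lim] + 1) ∧ (¬(3*b ≤ -12)) ∧ (3*y = 2*b → b = -10))) ∧ ((¬(3*b ≤ -12)) → (3*y = 2*b → b = -10))
  WP_2: (3*b ≤ -12 → ((y > 13 ∨ 3*arr[2] = arr[lim] + 1) ∧ (3*b ≤ -12 → ((y > 13 ∨ 3*arr[2] = arr[lim] + 1) ∧ (¬(3*b ≤ -12)) ∧ (3*y = 2*b → b = -10))) ∧ ((¬(3*b ≤ -12)) → (3*y = 2*b → b = -10)))) ∧ ((¬(3*b ≤ -12)) → (3*y = 2*b → b = -10))
  WP_3: (3*b ≤ -12 → ((y > 13 ∨ 3*arr[2] = arr[lim] + 1) ∧ (3*b ≤ -12 → ((y > 13 ∨ 3*arr[2] = arr[lim] + 1) ∧ (3*b ≤ -12 → ((y > 13 ∨ 3*arr[2] = arr[lim] + 1) ∧ (¬(3*b ≤ -12)) ∧ (3*y = 2*b → b = -10))) ∧ ((¬(3*b ≤ -12)) → (3*y = 2*b → b = -10)))) ∧ ((¬(3*b ≤ -12)) → (3*y = 2*b → b = -10)))) ∧ ((¬(3*b ≤ -12)) → (3*y = 2*b → b = -10))
So before the loop: (3*b ≤ -12 → ((y > 13 ∨ 3*arr[2] = arr[lim] + 1) ∧ (3*b ≤ -12 → ((y > 13 ∨ 3*arr[2] = arr[lim] + 1) ∧ (3*b ≤ -12 → ((y > 13 ∨ 3*arr[2] = arr[lim] + 1) ∧ (¬(3*b ≤ -12)) ∧ (3*y = 2*b → b = -10))) ∧ ((¬(3*b ≤ -12)) → (3*y = 2*b → b = -10)))) ∧ ((¬(3*b ≤ -12)) → (3*y = 2*b → b = -10)))) ∧ ((¬(3*b ≤ -12)) → (3*y = 2*b → b = -10))
Before arr[1] := 2*lim - lim - 2: (3*b ≤ -12 → ((y > 13 ∨ 3*arr[2] = store(arr, 1, lim - 2)[lim] + 1) ∧ (3*b ≤ -12 → ((y > 13 ∨ 3*arr[2] = store(arr, 1, lim - 2)[lim] + 1) ∧ (3*b ≤ -12 → ((y > 13 ∨ 3*arr[2] = store(arr, 1, lim - 2)[lim] + 1) ∧ (¬(3*b ≤ -12)) ∧ (3*y = 2*b → b = -10))) ∧ ((¬(3*b ≤ -12)) → (3*y = 2*b → b = -10)))) ∧ ((¬(3*b ≤ -12)) → (3*y = 2*b → b = -10)))) ∧ ((¬(3*b ≤ -12)) → (3*y = 2*b → b = -10))
Before arr[2] := lim: (3*b ≤ -12 → ((y > 13 ∨ 3*lim = store(store(arr, 2, lim), 1, lim - 2)[lim] + 1) ∧ (3*b ≤ -12 → ((y > 13 ∨ 3*lim = store(store(arr, 2, lim), 1, lim - 2)[lim] + 1) ∧ (3*b ≤ -12 → ((y > 13 ∨ 3*lim = store(store(arr, 2, lim), 1, lim - 2)[lim] + 1) ∧ (¬(3*b ≤ -12)) ∧ (3*y = 2*b → b = -10))) ∧ ((¬(3*b ≤ -12)) → (3*y = 2*b → b = -10)))) ∧ ((¬(3*b ≤ -12)) → (3*y = 2*b → b = -10)))) ∧ ((¬(3*b ≤ -12)) → (3*y = 2*b → b = -10))
The weakest precondition is (3*b ≤ -12 → ((y > 13 ∨ 3*lim = store(store(arr, 2, lim), 1, lim - 2)[lim] + 1) ∧ (3*b ≤ -12 → ((y > 13 ∨ 3*lim = store(store(arr, 2, lim), 1, lim - 2)[lim] + 1) ∧ (3*b ≤ -12 → ((y > 13 ∨ 3*lim = store(store(arr, 2, lim), 1, lim - 2)[lim] + 1) ∧ (¬(3*b ≤ -12)) ∧ (3*y = 2*b → b = -10))) ∧ ((¬(3*b ≤ -12)) → (3*y = 2*b → b = -10)))) ∧ ((¬(3*b ≤ -12)) → (3*y = 2*b → b = -10)))) ∧ ((¬(3*b ≤ -12)) → (3*y = 2*b → b = -10)).
Check whether (¬(3*y = 8)) ∧ b = 4 implies it.
Every state satisfying the precondition satisfies the weakest precondition: the implication holds.
Answer: valid


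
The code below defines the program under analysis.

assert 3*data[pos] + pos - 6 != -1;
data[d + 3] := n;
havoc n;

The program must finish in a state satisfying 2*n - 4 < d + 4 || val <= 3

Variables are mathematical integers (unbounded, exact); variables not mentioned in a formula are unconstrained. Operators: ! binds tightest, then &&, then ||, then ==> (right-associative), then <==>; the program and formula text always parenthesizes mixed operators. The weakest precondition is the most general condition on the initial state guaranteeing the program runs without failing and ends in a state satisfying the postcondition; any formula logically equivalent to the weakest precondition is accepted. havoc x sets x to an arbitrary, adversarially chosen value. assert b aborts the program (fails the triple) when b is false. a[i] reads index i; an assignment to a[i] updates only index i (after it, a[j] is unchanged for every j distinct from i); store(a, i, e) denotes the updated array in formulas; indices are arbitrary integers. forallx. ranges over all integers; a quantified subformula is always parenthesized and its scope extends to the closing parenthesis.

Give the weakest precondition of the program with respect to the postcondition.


Working backward. After the program, the postcondition 2*n - 4 < d + 4 || val <= 3 must hold; in canonical form it is 2*n < d + 8 || val <= 3.
Before havoc n: forall n_1. (2*n_1 < d + 8 || val <= 3)
Before data[d + 3] := n: forall n_1. (2*n_1 < d + 8 || val <= 3)
Before assert 3*data[pos] + pos - 6 != -1: 3*data[pos] + pos != 5 && (forall n_1. (2*n_1 < d + 8 || val <= 3))
Answer: WP = 3*data[pos] + pos != 5 && (forall n_1. (2*n_1 < d + 8 || val <= 3))


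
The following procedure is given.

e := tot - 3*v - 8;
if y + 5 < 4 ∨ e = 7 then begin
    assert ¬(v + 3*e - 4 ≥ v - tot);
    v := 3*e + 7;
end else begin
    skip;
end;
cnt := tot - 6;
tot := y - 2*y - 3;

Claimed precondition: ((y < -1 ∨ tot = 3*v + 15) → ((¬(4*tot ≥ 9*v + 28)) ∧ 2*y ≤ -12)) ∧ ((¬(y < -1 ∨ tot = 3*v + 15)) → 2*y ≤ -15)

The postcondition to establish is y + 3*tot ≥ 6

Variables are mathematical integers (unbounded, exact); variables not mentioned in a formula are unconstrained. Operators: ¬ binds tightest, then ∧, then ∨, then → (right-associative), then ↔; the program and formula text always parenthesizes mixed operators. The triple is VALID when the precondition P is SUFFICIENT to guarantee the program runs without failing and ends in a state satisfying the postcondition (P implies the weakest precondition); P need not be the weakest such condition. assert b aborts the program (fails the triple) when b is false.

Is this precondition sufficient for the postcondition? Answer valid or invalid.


Working backward. After the program, the postcondition y + 3*tot ≥ 6 must hold; in canonical form it is 3*tot + y ≥ 6.
Before tot := y - 2*y - 3: 2*y ≤ -15
Before cnt := tot - 6: 2*y ≤ -15
Then branch requires (¬(3*e + tot ≥ 4)) ∧ 2*y ≤ -15; else branch requires 2*y ≤ -15.
Before the if: ((y < -1 ∨ e = 7) → ((¬(3*e + tot ≥ 4)) ∧ 2*y ≤ -15)) ∧ ((¬(y < -1 ∨ e = 7)) → 2*y ≤ -15)
Before e := tot - 3*v - 8: ((y < -1 ∨ tot = 3*v + 15) → ((¬(4*tot ≥ 9*v + 28)) ∧ 2*y ≤ -15)) ∧ ((¬(y < -1 ∨ tot = 3*v + 15)) → 2*y ≤ -15)
The weakest precondition is ((y < -1 ∨ tot = 3*v + 15) → ((¬(4*tot ≥ 9*v + 28)) ∧ 2*y ≤ -15)) ∧ ((¬(y < -1 ∨ tot = 3*v + 15)) → 2*y ≤ -15).
Check whether ((y < -1 ∨ tot = 3*v + 15) → ((¬(4*tot ≥ 9*v + 28)) ∧ 2*y ≤ -12)) ∧ ((¬(y < -1 ∨ tot = 3*v + 15)) → 2*y ≤ -15) implies it.
Countermodel: at the initial state tot = 0, v = 0, y = -6, the precondition holds but the weakest precondition fails.
Answer: invalid


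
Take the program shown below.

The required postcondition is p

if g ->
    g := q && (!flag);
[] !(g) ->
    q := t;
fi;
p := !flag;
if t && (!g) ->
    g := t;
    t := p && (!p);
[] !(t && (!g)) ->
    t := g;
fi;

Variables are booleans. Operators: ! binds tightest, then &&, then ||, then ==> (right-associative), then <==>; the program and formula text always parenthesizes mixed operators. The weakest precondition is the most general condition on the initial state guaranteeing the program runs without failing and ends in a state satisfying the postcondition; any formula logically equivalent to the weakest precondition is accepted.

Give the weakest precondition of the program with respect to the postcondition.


Working backward. After the program, p must hold.
Then branch requires p; else branch requires p.
Before the if: ((t && (!g)) ==> p) && ((!(t && (!g))) ==> p)
Before p := !flag: ((t && (!g)) ==> (!flag)) && ((!(t && (!g))) ==> (!flag))
Then branch requires ((t && (!(q && (!flag)))) ==> (!flag)) && ((!(t && (!(q && (!flag))))) ==> (!flag)); else branch requires ((t && (!g)) ==> (!flag)) && ((!(t && (!g))) ==> (!flag)).
Before the if: (g ==> (((t && (!(q && (!flag)))) ==> (!flag)) && ((!(t && (!(q && (!flag))))) ==> (!flag)))) && ((!g) ==> (((t && (!g)) ==> (!flag)) && ((!(t && (!g))) ==> (!flag))))
Answer: WP = (g ==> (((t && (!(q && (!flag)))) ==> (!flag)) && ((!(t && (!(q && (!flag))))) ==> (!flag)))) && ((!g) ==> (((t && (!g)) ==> (!flag)) && ((!(t && (!g))) ==> (!flag))))


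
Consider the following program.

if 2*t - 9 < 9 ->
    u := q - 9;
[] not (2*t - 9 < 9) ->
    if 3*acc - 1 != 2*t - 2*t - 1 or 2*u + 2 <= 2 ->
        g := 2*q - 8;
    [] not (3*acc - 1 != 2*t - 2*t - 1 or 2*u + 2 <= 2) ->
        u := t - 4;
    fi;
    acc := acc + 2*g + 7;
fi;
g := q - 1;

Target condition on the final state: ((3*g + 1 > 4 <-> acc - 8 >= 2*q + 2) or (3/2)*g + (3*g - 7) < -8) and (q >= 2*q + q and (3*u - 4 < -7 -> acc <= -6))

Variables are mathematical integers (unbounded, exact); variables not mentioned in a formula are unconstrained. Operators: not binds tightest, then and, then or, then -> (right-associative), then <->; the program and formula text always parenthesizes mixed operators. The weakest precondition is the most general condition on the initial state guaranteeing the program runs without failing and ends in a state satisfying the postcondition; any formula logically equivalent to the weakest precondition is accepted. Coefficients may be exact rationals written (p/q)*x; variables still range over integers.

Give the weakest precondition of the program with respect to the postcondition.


Working backward. After the program, the postcondition ((3*g + 1 > 4 <-> acc - 8 >= 2*q + 2) or (3/2)*g + (3*g - 7) < -8) and (q >= 2*q + q and (3*u - 4 < -7 -> acc <= -6)) must hold; in canonical form it is ((3*g > 3 <-> acc >= 2*q + 10) or (9/2)*g < -1) and 2*q <= 0 and (3*u < -3 -> acc <= -6).
Before g := q - 1: ((3*q > 6 <-> acc >= 2*q + 10) or (9/2)*q < 7/2) and 2*q <= 0 and (3*u < -3 -> acc <= -6)
Then branch requires ((3*q > 6 <-> acc >= 2*q + 10) or (9/2)*q < 7/2) and 2*q <= 0 and (3*q < 24 -> acc <= -6); else branch requires ((3*acc != 0 or 2*u <= 0) -> (((3*q > 6 <-> acc + 2*q >= 19) or (9/2)*q < 7/2) and 2*q <= 0 and (3*u < -3 -> acc + 4*q <= 3))) and ((not (3*acc != 0 or 2*u <= 0)) -> (((3*q > 6 <-> acc + 2*g >= 2*q + 3) or (9/2)*q < 7/2) and 2*q <= 0 and (3*t < 9 -> acc + 2*g <= -13))).
Before the if: (2*t < 18 -> (((3*q > 6 <-> acc >= 2*q + 10) or (9/2)*q < 7/2) and 2*q <= 0 and (3*q < 24 -> acc <= -6))) and ((not (2*t < 18)) -> (((3*acc != 0 or 2*u <= 0) -> (((3*q > 6 <-> acc + 2*q >= 19) or (9/2)*q < 7/2) and 2*q <= 0 and (3*u < -3 -> acc + 4*q <= 3))) and ((not (3*acc != 0 or 2*u <= 0)) -> (((3*q > 6 <-> acc + 2*g >= 2*q + 3) or (9/2)*q < 7/2) and 2*q <= 0 and (3*t < 9 -> acc + 2*g <= -13)))))
Answer: WP = (2*t < 18 -> (((3*q > 6 <-> acc >= 2*q + 10) or (9/2)*q < 7/2) and 2*q <= 0 and (3*q < 24 -> acc <= -6))) and ((not (2*t < 18)) -> (((3*acc != 0 or 2*u <= 0) -> (((3*q > 6 <-> acc + 2*q >= 19) or (9/2)*q < 7/2) and 2*q <= 0 and (3*u < -3 -> acc + 4*q <= 3))) and ((not (3*acc != 0 or 2*u <= 0)) -> (((3*q > 6 <-> acc + 2*g >= 2*q + 3) or (9/2)*q < 7/2) and 2*q <= 0 and (3*t < 9 -> acc + 2*g <= -13)))))


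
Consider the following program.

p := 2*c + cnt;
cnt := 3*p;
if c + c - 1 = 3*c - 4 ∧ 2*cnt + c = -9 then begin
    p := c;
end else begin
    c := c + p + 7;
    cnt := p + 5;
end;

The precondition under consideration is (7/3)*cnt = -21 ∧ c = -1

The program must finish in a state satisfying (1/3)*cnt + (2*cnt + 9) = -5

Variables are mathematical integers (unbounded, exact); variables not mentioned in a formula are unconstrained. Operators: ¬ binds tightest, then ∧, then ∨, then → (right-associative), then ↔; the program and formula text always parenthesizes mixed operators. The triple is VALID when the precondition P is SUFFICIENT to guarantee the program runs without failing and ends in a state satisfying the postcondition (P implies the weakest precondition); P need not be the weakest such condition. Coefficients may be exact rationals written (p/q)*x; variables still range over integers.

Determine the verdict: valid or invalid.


Working backward. After the program, the postcondition (1/3)*cnt + (2*cnt + 9) = -5 must hold; in canonical form it is (7/3)*cnt = -14.
Then branch requires (7/3)*cnt = -14; else branch requires (7/3)*p = -77/3.
Before the if: ((c = 3 ∧ c + 2*cnt = -9) → (7/3)*cnt = -14) ∧ ((¬(c = 3 ∧ c + 2*cnt = -9)) → (7/3)*p = -77/3)
Before cnt := 3*p: ((c = 3 ∧ c + 6*p = -9) → 7*p = -14) ∧ ((¬(c = 3 ∧ c + 6*p = -9)) → (7/3)*p = -77/3)
Before p := 2*c + cnt: ((c = 3 ∧ 13*c + 6*cnt = -9) → 14*c + 7*cnt = -14) ∧ ((¬(c = 3 ∧ 13*c + 6*cnt = -9)) → (14/3)*c + (7/3)*cnt = -77/3)
The weakest precondition is ((c = 3 ∧ 13*c + 6*cnt = -9) → 14*c + 7*cnt = -14) ∧ ((¬(c = 3 ∧ 13*c + 6*cnt = -9)) → (14/3)*c + (7/3)*cnt = -77/3).
Check whether (7/3)*cnt = -21 ∧ c = -1 implies it.
Every state satisfying the precondition satisfies the weakest precondition: the implication holds.
Answer: valid


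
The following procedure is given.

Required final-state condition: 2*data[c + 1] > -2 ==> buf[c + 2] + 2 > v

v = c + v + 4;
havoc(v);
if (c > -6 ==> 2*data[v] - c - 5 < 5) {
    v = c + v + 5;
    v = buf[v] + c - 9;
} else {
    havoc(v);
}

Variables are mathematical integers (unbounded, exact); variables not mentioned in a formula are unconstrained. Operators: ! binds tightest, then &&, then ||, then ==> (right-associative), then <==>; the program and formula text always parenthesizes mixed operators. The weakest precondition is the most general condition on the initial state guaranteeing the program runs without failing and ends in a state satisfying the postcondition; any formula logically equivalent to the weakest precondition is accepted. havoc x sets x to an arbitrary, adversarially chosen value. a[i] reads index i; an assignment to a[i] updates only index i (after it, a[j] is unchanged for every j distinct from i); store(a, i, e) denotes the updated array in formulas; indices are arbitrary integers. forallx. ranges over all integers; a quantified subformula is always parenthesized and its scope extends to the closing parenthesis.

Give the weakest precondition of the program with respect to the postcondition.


Working backward. After the program, the postcondition 2*data[c + 1] > -2 ==> buf[c + 2] + 2 > v must hold; in canonical form it is 2*data[c + 1] > -2 ==> buf[c + 2] > v - 2.
Then branch requires 2*data[c + 1] > -2 ==> buf[c + 2] > buf[c + v + 5] + c - 11; else branch requires forall v_1. (2*data[c + 1] > -2 ==> buf[c + 2] > v_1 - 2).
Before the if: ((c > -6 ==> 2*data[v] < c + 10) ==> (2*data[c + 1] > -2 ==> buf[c + 2] > buf[c + v + 5] + c - 11)) && ((!(c > -6 ==> 2*data[v] < c + 10)) ==> (forall v_1. (2*data[c + 1] > -2 ==> buf[c + 2] > v_1 - 2)))
Before havoc v: forall v_2. (((c > -6 ==> 2*data[v_2] < c + 10) ==> (2*data[c + 1] > -2 ==> buf[c + 2] > buf[c + v_2 + 5] + c - 11)) && ((!(c > -6 ==> 2*data[v_2] < c + 10)) ==> (forall v_1. (2*data[c + 1] > -2 ==> buf[c + 2] > v_1 - 2))))
Before v := c + v + 4: forall v_2. (((c > -6 ==> 2*data[v_2] < c + 10) ==> (2*data[c + 1] > -2 ==> buf[c + 2] > buf[c + v_2 + 5] + c - 11)) && ((!(c > -6 ==> 2*data[v_2] < c + 10)) ==> (forall v_1. (2*data[c + 1] > -2 ==> buf[c + 2] > v_1 - 2))))
Answer: WP = forall v_2. (((c > -6 ==> 2*data[v_2] < c + 10) ==> (2*data[c + 1] > -2 ==> buf[c + 2] > buf[c + v_2 + 5] + c - 11)) && ((!(c > -6 ==> 2*data[v_2] < c + 10)) ==> (forall v_1. (2*data[c + 1] > -2 ==> buf[c + 2] > v_1 - 2))))
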